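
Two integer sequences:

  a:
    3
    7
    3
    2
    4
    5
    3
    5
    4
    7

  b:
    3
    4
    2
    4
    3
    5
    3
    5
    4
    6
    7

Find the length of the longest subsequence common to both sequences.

8

Match 3 at a[1]=b[1], then 2 at a[4]=b[3], then 4 at a[5]=b[4], then 5 at a[6]=b[6], then 3 at a[7]=b[7], then 5 at a[8]=b[8], then 4 at a[9]=b[9], then 7 at a[10]=b[11] — 8 values in the same relative order in both. The LCS DP gives dp[10][11] = 8, so this is optimal.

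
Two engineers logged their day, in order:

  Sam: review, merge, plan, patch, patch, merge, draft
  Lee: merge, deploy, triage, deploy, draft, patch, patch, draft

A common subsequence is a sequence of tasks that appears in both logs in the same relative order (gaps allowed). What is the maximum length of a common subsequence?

Match merge (Sam #2, Lee #1), then patch (Sam #4, Lee #6), then patch (Sam #5, Lee #7), then draft (Sam #7, Lee #8) — 4 tasks in the same relative order in both. The LCS DP gives dp[7][8] = 4, so this is optimal.

4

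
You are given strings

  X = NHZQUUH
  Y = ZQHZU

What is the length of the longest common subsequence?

3

Match H at X[2]=Y[3]; then Z at X[3]=Y[4]; then U at X[6]=Y[5] — 3 characters in the same relative order in both. Since dp[7][5] = 3, nothing longer is possible.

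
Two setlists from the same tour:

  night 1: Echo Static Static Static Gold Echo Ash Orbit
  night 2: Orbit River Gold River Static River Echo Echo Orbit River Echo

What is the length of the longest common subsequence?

Pick Echo at night 1[1]=night 2[7], then Echo at night 1[6]=night 2[8], then Orbit at night 1[8]=night 2[9]; all 3 songs appear in both, in order. dp[8][11] = 3 confirms this is the maximum.

3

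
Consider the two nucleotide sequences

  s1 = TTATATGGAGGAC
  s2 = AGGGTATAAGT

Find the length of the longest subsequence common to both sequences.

6

Match T (s1 #2, s2 #5), A (s1 #3, s2 #6), T (s1 #4, s2 #7), A (s1 #5, s2 #8), A (s1 #9, s2 #9), G (s1 #10, s2 #10) — 6 bases in the same relative order in both. dp[13][11] = 6 confirms this is the maximum.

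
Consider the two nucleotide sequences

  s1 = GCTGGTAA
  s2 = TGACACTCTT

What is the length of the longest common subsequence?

One common subsequence of length 4: G (s1 #1, s2 #2) → C (s1 #2, s2 #8) → T (s1 #3, s2 #9) → T (s1 #6, s2 #10). dp[8][10] = 4 confirms this is the maximum.

4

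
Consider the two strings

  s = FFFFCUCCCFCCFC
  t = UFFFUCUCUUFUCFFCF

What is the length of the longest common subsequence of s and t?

10

One common subsequence of length 10: F [1,2]; then F [2,3]; then F [3,4]; then C [5,6]; then U [6,7]; then C [7,8]; then C [8,13]; then F [10,15]; then C [12,16]; then F [13,17], and the DP table's final entry dp[14][17] is also 10, so no common subsequence is longer.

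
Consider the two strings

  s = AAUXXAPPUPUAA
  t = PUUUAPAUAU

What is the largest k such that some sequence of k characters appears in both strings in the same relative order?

5

Taking A at s[1]=t[5], then A at s[2]=t[7], then U at s[3]=t[8], then A at s[6]=t[9], then U at s[11]=t[10] gives a common subsequence of length 5. Since dp[13][10] = 5, nothing longer is possible.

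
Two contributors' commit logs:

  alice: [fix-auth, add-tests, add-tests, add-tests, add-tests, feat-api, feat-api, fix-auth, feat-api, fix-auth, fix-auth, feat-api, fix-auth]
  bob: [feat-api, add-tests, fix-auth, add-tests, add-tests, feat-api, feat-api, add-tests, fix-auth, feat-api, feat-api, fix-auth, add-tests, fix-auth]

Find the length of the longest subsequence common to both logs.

9

Taking fix-auth at alice[1]=bob[3]; then add-tests at alice[4]=bob[4]; then add-tests at alice[5]=bob[5]; then feat-api at alice[6]=bob[6]; then feat-api at alice[7]=bob[7]; then fix-auth at alice[8]=bob[9]; then feat-api at alice[9]=bob[11]; then fix-auth at alice[10]=bob[12]; then fix-auth at alice[13]=bob[14] gives a common subsequence of length 9, and the DP table's final entry dp[13][14] is also 9, so no common subsequence is longer.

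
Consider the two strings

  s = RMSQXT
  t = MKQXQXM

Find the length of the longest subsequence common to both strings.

3

Match M [2,1], then Q [4,5], then X [5,6] — 3 characters in the same relative order in both. dp[6][7] = 3 confirms this is the maximum.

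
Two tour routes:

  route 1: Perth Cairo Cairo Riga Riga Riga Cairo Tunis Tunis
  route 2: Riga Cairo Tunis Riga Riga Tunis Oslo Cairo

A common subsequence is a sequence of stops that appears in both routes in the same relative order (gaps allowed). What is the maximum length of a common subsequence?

4

Pick Cairo (route 1 #2, route 2 #2); then Riga (route 1 #4, route 2 #4); then Riga (route 1 #5, route 2 #5); then Cairo (route 1 #7, route 2 #8); all 4 stops appear in both, in order. Since dp[9][8] = 4, nothing longer is possible.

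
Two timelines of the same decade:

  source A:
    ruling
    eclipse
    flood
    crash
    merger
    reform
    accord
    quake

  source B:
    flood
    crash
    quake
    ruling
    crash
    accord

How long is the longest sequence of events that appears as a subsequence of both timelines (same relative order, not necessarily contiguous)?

3

Taking ruling [1,4], then crash [4,5], then accord [7,6] gives a common subsequence of length 3. The LCS DP gives dp[8][6] = 3, so this is optimal.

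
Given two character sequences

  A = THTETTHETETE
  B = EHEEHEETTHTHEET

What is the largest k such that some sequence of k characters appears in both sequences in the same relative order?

8

Pick H [2,5] → T [3,8] → T [5,9] → T [6,11] → H [7,12] → E [8,13] → E [10,14] → T [11,15]; all 8 characters appear in both, in order, and the DP table's final entry dp[12][15] is also 8, so no common subsequence is longer.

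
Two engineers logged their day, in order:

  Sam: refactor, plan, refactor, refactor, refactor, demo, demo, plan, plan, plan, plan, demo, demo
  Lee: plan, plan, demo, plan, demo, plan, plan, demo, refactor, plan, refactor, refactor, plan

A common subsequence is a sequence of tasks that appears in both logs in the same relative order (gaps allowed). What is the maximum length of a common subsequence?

Taking plan at Sam[2]=Lee[2]; then demo at Sam[6]=Lee[3]; then demo at Sam[7]=Lee[5]; then plan at Sam[8]=Lee[6]; then plan at Sam[9]=Lee[7]; then plan at Sam[10]=Lee[10]; then plan at Sam[11]=Lee[13] gives a common subsequence of length 7. dp[13][13] = 7 confirms this is the maximum.

7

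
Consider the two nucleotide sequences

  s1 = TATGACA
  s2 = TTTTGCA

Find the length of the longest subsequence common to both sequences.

Let dp[i][j] be the LCS length of the first i bases of s1 and the first j bases of s2. dp[i][j] = dp[i-1][j-1]+1 when the i-th and j-th bases match, else max(dp[i-1][j], dp[i][j-1]).
    ·  T  T  T  T  G  C  A
 ·  0  0  0  0  0  0  0  0
 T  0  1  1  1  1  1  1  1
 A  0  1  1  1  1  1  1  2
 T  0  1  2  2  2  2  2  2
 G  0  1  2  2  2  3  3  3
 A  0  1  2  2  2  3  3  4
 C  0  1  2  2  2  3  4  4
 A  0  1  2  2  2  3  4  5
dp[7][7] = 5. One LCS (by backtracking along matches): TTGCA.

5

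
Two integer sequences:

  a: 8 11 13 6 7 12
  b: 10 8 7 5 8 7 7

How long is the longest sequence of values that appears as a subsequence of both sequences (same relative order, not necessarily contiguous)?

2

Taking 8 at a[1]=b[5], 7 at a[5]=b[7] gives a common subsequence of length 2. The LCS DP gives dp[6][7] = 2, so this is optimal.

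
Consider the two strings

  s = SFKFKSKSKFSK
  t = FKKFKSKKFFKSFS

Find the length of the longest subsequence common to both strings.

Pick F at s[2]=t[1], K at s[3]=t[3], F at s[4]=t[4], K at s[5]=t[5], S at s[6]=t[6], K at s[7]=t[11], S at s[8]=t[12], F at s[10]=t[13], S at s[11]=t[14]; all 9 characters appear in both, in order. The LCS DP gives dp[12][14] = 9, so this is optimal.

9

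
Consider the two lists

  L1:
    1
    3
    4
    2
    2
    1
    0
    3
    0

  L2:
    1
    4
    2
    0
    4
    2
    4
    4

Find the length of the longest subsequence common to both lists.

Let dp[i][j] be the LCS length of the first i values of L1 and the first j values of L2. dp[i][j] = dp[i-1][j-1]+1 when the i-th and j-th values match, else max(dp[i-1][j], dp[i][j-1]).
    ·  1  4  2  0  4  2  4  4
 ·  0  0  0  0  0  0  0  0  0
 1  0  1  1  1  1  1  1  1  1
 3  0  1  1  1  1  1  1  1  1
 4  0  1  2  2  2  2  2  2  2
 2  0  1  2  3  3  3  3  3  3
 2  0  1  2  3  3  3  4  4  4
 1  0  1  2  3  3  3  4  4  4
 0  0  1  2  3  4  4  4  4  4
 3  0  1  2  3  4  4  4  4  4
 0  0  1  2  3  4  4  4  4  4
dp[9][8] = 4. One LCS (by backtracking along matches): 1, 4, 2, 2.

4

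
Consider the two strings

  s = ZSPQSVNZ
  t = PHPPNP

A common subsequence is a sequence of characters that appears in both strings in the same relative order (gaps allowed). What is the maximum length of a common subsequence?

Let dp[i][j] be the LCS length of the first i characters of s and the first j characters of t. dp[i][j] = dp[i-1][j-1]+1 when the i-th and j-th characters match, else max(dp[i-1][j], dp[i][j-1]).
    ·  P  H  P  P  N  P
 ·  0  0  0  0  0  0  0
 Z  0  0  0  0  0  0  0
 S  0  0  0  0  0  0  0
 P  0  1  1  1  1  1  1
 Q  0  1  1  1  1  1  1
 S  0  1  1  1  1  1  1
 V  0  1  1  1  1  1  1
 N  0  1  1  1  1  2  2
 Z  0  1  1  1  1  2  2
dp[8][6] = 2. One LCS (by backtracking along matches): PN.

2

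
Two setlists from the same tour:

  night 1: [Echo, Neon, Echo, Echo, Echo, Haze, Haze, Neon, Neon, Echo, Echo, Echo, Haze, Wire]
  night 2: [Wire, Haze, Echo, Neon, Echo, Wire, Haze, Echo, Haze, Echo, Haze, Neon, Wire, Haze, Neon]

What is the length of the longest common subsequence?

One common subsequence of length 8: Echo (night 1 #1, night 2 #3); then Neon (night 1 #2, night 2 #4); then Echo (night 1 #3, night 2 #5); then Echo (night 1 #4, night 2 #8); then Echo (night 1 #5, night 2 #10); then Haze (night 1 #6, night 2 #11); then Haze (night 1 #7, night 2 #14); then Neon (night 1 #9, night 2 #15), and the DP table's final entry dp[14][15] is also 8, so no common subsequence is longer.

8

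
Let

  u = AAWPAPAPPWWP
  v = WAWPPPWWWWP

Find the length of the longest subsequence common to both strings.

One common subsequence of length 8: A (u #2, v #2) → W (u #3, v #3) → P (u #4, v #4) → P (u #6, v #5) → P (u #8, v #6) → W (u #10, v #9) → W (u #11, v #10) → P (u #12, v #11), and the DP table's final entry dp[12][11] is also 8, so no common subsequence is longer.

8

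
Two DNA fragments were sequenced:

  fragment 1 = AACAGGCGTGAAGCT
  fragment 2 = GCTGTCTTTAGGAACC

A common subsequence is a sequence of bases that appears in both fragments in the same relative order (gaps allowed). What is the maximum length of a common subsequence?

Taking C [3,2], G [5,4], C [7,6], G [8,11], G [10,12], A [11,13], A [12,14], C [14,16] gives a common subsequence of length 8. Since dp[15][16] = 8, nothing longer is possible.

8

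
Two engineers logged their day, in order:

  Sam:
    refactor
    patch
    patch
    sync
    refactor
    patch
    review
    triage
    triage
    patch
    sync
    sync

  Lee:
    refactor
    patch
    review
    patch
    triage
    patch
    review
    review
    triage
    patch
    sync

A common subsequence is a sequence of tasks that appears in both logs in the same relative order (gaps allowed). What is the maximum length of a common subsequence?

Pick refactor [1,1]; then patch [2,2]; then patch [3,4]; then patch [6,6]; then review [7,8]; then triage [9,9]; then patch [10,10]; then sync [12,11]; all 8 tasks appear in both, in order, and the DP table's final entry dp[12][11] is also 8, so no common subsequence is longer.

8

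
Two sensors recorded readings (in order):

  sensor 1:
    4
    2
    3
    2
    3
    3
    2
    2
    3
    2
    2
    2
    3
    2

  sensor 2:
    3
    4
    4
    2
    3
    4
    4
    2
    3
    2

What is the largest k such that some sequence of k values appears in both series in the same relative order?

Taking 4 (sensor 1 #1, sensor 2 #3), then 2 (sensor 1 #2, sensor 2 #4), then 3 (sensor 1 #3, sensor 2 #5), then 2 (sensor 1 #12, sensor 2 #8), then 3 (sensor 1 #13, sensor 2 #9), then 2 (sensor 1 #14, sensor 2 #10) gives a common subsequence of length 6. The LCS DP gives dp[14][10] = 6, so this is optimal.

6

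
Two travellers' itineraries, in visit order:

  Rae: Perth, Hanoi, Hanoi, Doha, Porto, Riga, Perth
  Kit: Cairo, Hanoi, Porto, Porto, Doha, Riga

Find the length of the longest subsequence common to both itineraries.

Taking Hanoi at Rae[2]=Kit[2]; then Doha at Rae[4]=Kit[5]; then Riga at Rae[6]=Kit[6] gives a common subsequence of length 3. dp[7][6] = 3 confirms this is the maximum.

3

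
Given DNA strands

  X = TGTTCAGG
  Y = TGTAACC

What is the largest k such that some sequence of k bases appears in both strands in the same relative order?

Match T [1,1] → G [2,2] → T [3,3] → C [5,7] — 4 bases in the same relative order in both. dp[8][7] = 4 confirms this is the maximum.

4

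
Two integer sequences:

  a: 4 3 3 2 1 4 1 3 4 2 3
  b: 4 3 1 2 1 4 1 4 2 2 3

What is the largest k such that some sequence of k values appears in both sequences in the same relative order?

9

Taking 4 (a #1, b #1), then 3 (a #2, b #2), then 2 (a #4, b #4), then 1 (a #5, b #5), then 4 (a #6, b #6), then 1 (a #7, b #7), then 4 (a #9, b #8), then 2 (a #10, b #10), then 3 (a #11, b #11) gives a common subsequence of length 9. Since dp[11][11] = 9, nothing longer is possible.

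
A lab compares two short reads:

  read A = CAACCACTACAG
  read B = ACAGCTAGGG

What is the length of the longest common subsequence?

One common subsequence of length 7: A [3,1], then C [5,2], then A [6,3], then C [7,5], then T [8,6], then A [9,7], then G [12,10], and the DP table's final entry dp[12][10] is also 7, so no common subsequence is longer.

7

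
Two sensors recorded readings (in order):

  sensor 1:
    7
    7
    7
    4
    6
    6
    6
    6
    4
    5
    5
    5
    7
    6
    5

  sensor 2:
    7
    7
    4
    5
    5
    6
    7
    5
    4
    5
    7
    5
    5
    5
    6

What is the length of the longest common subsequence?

Match 7 at sensor 1[2]=sensor 2[1] → 7 at sensor 1[3]=sensor 2[2] → 4 at sensor 1[4]=sensor 2[3] → 6 at sensor 1[5]=sensor 2[6] → 4 at sensor 1[9]=sensor 2[9] → 5 at sensor 1[10]=sensor 2[12] → 5 at sensor 1[11]=sensor 2[13] → 5 at sensor 1[12]=sensor 2[14] → 6 at sensor 1[14]=sensor 2[15] — 9 values in the same relative order in both. dp[15][15] = 9 confirms this is the maximum.

9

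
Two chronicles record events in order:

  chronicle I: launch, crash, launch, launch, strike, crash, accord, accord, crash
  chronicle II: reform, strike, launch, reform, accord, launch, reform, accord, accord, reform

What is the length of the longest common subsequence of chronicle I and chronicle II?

4

Match launch [1,3]; then launch [3,6]; then accord [7,8]; then accord [8,9] — 4 events in the same relative order in both. dp[9][10] = 4 confirms this is the maximum.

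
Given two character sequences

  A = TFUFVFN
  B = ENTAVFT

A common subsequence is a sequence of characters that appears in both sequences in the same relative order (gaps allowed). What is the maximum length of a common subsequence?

Let dp[i][j] be the LCS length of the first i characters of A and the first j characters of B. dp[i][j] = dp[i-1][j-1]+1 when the i-th and j-th characters match, else max(dp[i-1][j], dp[i][j-1]).
    ·  E  N  T  A  V  F  T
 ·  0  0  0  0  0  0  0  0
 T  0  0  0  1  1  1  1  1
 F  0  0  0  1  1  1  2  2
 U  0  0  0  1  1  1  2  2
 F  0  0  0  1  1  1  2  2
 V  0  0  0  1  1  2  2  2
 F  0  0  0  1  1  2  3  3
 N  0  0  1  1  1  2  3  3
dp[7][7] = 3. One LCS (by backtracking along matches): TVF.

3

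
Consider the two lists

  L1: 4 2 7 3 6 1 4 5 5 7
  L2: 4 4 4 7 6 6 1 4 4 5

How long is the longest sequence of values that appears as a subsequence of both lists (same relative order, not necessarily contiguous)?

Pick 4 (L1 #1, L2 #3), then 7 (L1 #3, L2 #4), then 6 (L1 #5, L2 #6), then 1 (L1 #6, L2 #7), then 4 (L1 #7, L2 #9), then 5 (L1 #9, L2 #10); all 6 values appear in both, in order. The LCS DP gives dp[10][10] = 6, so this is optimal.

6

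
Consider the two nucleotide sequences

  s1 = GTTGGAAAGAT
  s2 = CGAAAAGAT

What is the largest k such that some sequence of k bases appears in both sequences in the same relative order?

Let dp[i][j] be the LCS length of the first i bases of s1 and the first j bases of s2. dp[i][j] = dp[i-1][j-1]+1 when the i-th and j-th bases match, else max(dp[i-1][j], dp[i][j-1]).
    ·  C  G  A  A  A  A  G  A  T
 ·  0  0  0  0  0  0  0  0  0  0
 G  0  0  1  1  1  1  1  1  1  1
 T  0  0  1  1  1  1  1  1  1  2
 T  0  0  1  1  1  1  1  1  1  2
 G  0  0  1  1  1  1  1  2  2  2
 G  0  0  1  1  1  1  1  2  2  2
 A  0  0  1  2  2  2  2  2  3  3
 A  0  0  1  2  3  3  3  3  3  3
 A  0  0  1  2  3  4  4  4  4  4
 G  0  0  1  2  3  4  4  5  5  5
 A  0  0  1  2  3  4  5  5  6  6
 T  0  0  1  2  3  4  5  5  6  7
dp[11][9] = 7. One LCS (by backtracking along matches): GAAAGAT.

7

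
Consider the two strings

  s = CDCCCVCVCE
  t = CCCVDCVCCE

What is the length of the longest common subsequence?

8

Taking C at s[1]=t[1]; then C at s[3]=t[2]; then C at s[4]=t[3]; then C at s[5]=t[6]; then V at s[6]=t[7]; then C at s[7]=t[8]; then C at s[9]=t[9]; then E at s[10]=t[10] gives a common subsequence of length 8. The LCS DP gives dp[10][10] = 8, so this is optimal.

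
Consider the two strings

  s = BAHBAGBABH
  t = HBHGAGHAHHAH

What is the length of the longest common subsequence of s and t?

6

Pick B at s[1]=t[2], then A at s[2]=t[5], then H at s[3]=t[7], then A at s[5]=t[8], then A at s[8]=t[11], then H at s[10]=t[12]; all 6 characters appear in both, in order. dp[10][12] = 6 confirms this is the maximum.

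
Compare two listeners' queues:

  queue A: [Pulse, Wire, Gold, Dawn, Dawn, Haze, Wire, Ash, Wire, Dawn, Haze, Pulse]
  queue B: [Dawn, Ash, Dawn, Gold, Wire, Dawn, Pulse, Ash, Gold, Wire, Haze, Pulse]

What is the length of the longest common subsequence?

Match Dawn at queue A[4]=queue B[1], then Dawn at queue A[5]=queue B[3], then Wire at queue A[7]=queue B[5], then Ash at queue A[8]=queue B[8], then Wire at queue A[9]=queue B[10], then Haze at queue A[11]=queue B[11], then Pulse at queue A[12]=queue B[12] — 7 songs in the same relative order in both. Since dp[12][12] = 7, nothing longer is possible.

7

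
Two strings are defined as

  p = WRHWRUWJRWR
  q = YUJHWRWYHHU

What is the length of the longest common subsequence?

Let dp[i][j] be the LCS length of the first i characters of p and the first j characters of q. dp[i][j] = dp[i-1][j-1]+1 when the i-th and j-th characters match, else max(dp[i-1][j], dp[i][j-1]).
    ·  Y  U  J  H  W  R  W  Y  H  H  U
 ·  0  0  0  0  0  0  0  0  0  0  0  0
 W  0  0  0  0  0  1  1  1  1  1  1  1
 R  0  0  0  0  0  1  2  2  2  2  2  2
 H  0  0  0  0  1  1  2  2  2  3  3  3
 W  0  0  0  0  1  2  2  3  3  3  3  3
 R  0  0  0  0  1  2  3  3  3  3  3  3
 U  0  0  1  1  1  2  3  3  3  3  3  4
 W  0  0  1  1  1  2  3  4  4  4  4  4
 J  0  0  1  2  2  2  3  4  4  4  4  4
 R  0  0  1  2  2  2  3  4  4  4  4  4
 W  0  0  1  2  2  3  3  4  4  4  4  4
 R  0  0  1  2  2  3  4  4  4  4  4  4
dp[11][11] = 4. One LCS (by backtracking along matches): WRHU.

4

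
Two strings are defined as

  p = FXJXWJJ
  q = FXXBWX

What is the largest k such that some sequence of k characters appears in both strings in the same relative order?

One common subsequence of length 4: F (p #1, q #1) → X (p #2, q #2) → X (p #4, q #3) → W (p #5, q #5). Since dp[7][6] = 4, nothing longer is possible.

4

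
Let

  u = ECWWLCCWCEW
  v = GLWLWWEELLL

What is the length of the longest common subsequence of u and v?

Taking W [3,3], W [4,5], W [8,6], E [10,8] gives a common subsequence of length 4. dp[11][11] = 4 confirms this is the maximum.

4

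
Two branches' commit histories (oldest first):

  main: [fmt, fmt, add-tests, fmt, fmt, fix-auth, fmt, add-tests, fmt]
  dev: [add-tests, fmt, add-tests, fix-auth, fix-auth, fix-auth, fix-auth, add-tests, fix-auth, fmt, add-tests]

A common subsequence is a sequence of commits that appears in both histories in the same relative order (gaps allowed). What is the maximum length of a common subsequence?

5

Taking fmt [1,2] → add-tests [3,8] → fix-auth [6,9] → fmt [7,10] → add-tests [8,11] gives a common subsequence of length 5. dp[9][11] = 5 confirms this is the maximum.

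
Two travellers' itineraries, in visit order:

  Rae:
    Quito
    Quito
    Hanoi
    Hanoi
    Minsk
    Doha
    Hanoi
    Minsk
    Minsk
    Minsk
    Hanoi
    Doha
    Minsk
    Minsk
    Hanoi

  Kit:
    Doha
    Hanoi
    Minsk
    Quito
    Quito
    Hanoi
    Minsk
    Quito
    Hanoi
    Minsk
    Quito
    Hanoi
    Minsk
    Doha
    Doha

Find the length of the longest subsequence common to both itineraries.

8

Match Quito at Rae[1]=Kit[4] → Quito at Rae[2]=Kit[5] → Hanoi at Rae[3]=Kit[6] → Hanoi at Rae[4]=Kit[9] → Minsk at Rae[5]=Kit[10] → Hanoi at Rae[7]=Kit[12] → Minsk at Rae[8]=Kit[13] → Doha at Rae[12]=Kit[15] — 8 stops in the same relative order in both, and the DP table's final entry dp[15][15] is also 8, so no common subsequence is longer.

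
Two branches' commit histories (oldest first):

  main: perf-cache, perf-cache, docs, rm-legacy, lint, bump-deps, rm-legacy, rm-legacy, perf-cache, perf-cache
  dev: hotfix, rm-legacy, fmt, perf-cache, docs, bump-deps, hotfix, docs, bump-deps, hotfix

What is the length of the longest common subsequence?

3

Match perf-cache at main[1]=dev[4]; then docs at main[3]=dev[8]; then bump-deps at main[6]=dev[9] — 3 commits in the same relative order in both. dp[10][10] = 3 confirms this is the maximum.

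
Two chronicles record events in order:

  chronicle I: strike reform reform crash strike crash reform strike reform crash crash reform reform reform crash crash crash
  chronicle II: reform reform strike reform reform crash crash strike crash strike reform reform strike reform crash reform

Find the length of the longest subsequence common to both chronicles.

11

One common subsequence of length 11: strike (chronicle I #1, chronicle II #3), reform (chronicle I #2, chronicle II #4), reform (chronicle I #3, chronicle II #5), crash (chronicle I #4, chronicle II #7), strike (chronicle I #5, chronicle II #8), crash (chronicle I #6, chronicle II #9), reform (chronicle I #7, chronicle II #12), strike (chronicle I #8, chronicle II #13), reform (chronicle I #9, chronicle II #14), crash (chronicle I #11, chronicle II #15), reform (chronicle I #14, chronicle II #16). Since dp[17][16] = 11, nothing longer is possible.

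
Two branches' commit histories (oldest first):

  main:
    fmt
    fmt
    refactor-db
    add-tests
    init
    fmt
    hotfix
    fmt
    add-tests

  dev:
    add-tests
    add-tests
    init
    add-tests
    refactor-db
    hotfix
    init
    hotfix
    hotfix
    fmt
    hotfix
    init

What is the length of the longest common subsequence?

4

Pick refactor-db at main[3]=dev[5]; then init at main[5]=dev[7]; then fmt at main[6]=dev[10]; then hotfix at main[7]=dev[11]; all 4 commits appear in both, in order, and the DP table's final entry dp[9][12] is also 4, so no common subsequence is longer.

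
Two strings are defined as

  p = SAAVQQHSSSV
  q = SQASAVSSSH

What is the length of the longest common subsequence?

7

Let dp[i][j] be the LCS length of the first i characters of p and the first j characters of q. dp[i][j] = dp[i-1][j-1]+1 when the i-th and j-th characters match, else max(dp[i-1][j], dp[i][j-1]).
    ·  S  Q  A  S  A  V  S  S  S  H
 ·  0  0  0  0  0  0  0  0  0  0  0
 S  0  1  1  1  1  1  1  1  1  1  1
 A  0  1  1  2  2  2  2  2  2  2  2
 A  0  1  1  2  2  3  3  3  3  3  3
 V  0  1  1  2  2  3  4  4  4  4  4
 Q  0  1  2  2  2  3  4  4  4  4  4
 Q  0  1  2  2  2  3  4  4  4  4  4
 H  0  1  2  2  2  3  4  4  4  4  5
 S  0  1  2  2  3  3  4  5  5  5  5
 S  0  1  2  2  3  3  4  5  6  6  6
 S  0  1  2  2  3  3  4  5  6  7  7
 V  0  1  2  2  3  3  4  5  6  7  7
dp[11][10] = 7. One LCS (by backtracking along matches): SAAVSSS.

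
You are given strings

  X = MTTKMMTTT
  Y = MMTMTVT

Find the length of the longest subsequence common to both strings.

5

Taking M [1,2], then T [3,3], then M [6,4], then T [7,5], then T [9,7] gives a common subsequence of length 5. dp[9][7] = 5 confirms this is the maximum.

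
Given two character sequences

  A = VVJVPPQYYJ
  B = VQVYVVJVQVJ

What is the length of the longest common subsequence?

6

Taking V (A #1, B #5); then V (A #2, B #6); then J (A #3, B #7); then V (A #4, B #8); then Q (A #7, B #9); then J (A #10, B #11) gives a common subsequence of length 6. Since dp[10][11] = 6, nothing longer is possible.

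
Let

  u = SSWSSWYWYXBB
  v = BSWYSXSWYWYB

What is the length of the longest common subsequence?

Taking S [2,2]; then W [3,3]; then S [4,5]; then S [5,7]; then W [6,8]; then Y [7,9]; then W [8,10]; then Y [9,11]; then B [12,12] gives a common subsequence of length 9. The LCS DP gives dp[12][12] = 9, so this is optimal.

9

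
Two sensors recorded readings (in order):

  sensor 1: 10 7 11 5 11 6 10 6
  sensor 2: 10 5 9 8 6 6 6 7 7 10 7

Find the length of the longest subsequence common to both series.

Pick 10 [1,1], 5 [4,2], 6 [6,7], 10 [7,10]; all 4 values appear in both, in order. The LCS DP gives dp[8][11] = 4, so this is optimal.

4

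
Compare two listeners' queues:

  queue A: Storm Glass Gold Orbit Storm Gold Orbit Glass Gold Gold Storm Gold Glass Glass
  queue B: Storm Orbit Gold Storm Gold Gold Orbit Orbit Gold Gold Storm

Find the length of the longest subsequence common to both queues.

8

Match Storm [1,1], Gold [3,3], Storm [5,4], Gold [6,6], Orbit [7,8], Gold [9,9], Gold [10,10], Storm [11,11] — 8 songs in the same relative order in both. dp[14][11] = 8 confirms this is the maximum.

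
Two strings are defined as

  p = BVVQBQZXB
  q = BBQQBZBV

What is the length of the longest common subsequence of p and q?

Let dp[i][j] be the LCS length of the first i characters of p and the first j characters of q. dp[i][j] = dp[i-1][j-1]+1 when the i-th and j-th characters match, else max(dp[i-1][j], dp[i][j-1]).
    ·  B  B  Q  Q  B  Z  B  V
 ·  0  0  0  0  0  0  0  0  0
 B  0  1  1  1  1  1  1  1  1
 V  0  1  1  1  1  1  1  1  2
 V  0  1  1  1  1  1  1  1  2
 Q  0  1  1  2  2  2  2  2  2
 B  0  1  2  2  2  3  3  3  3
 Q  0  1  2  3  3  3  3  3  3
 Z  0  1  2  3  3  3  4  4  4
 X  0  1  2  3  3  3  4  4  4
 B  0  1  2  3  3  4  4  5  5
dp[9][8] = 5. One LCS (by backtracking along matches): BQBZB.

5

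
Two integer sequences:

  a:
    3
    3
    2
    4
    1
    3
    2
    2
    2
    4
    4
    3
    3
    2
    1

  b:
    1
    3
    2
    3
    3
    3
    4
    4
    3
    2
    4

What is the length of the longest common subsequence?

One common subsequence of length 7: 3 (a #1, b #4), then 3 (a #2, b #5), then 3 (a #6, b #6), then 4 (a #10, b #7), then 4 (a #11, b #8), then 3 (a #13, b #9), then 2 (a #14, b #10). Since dp[15][11] = 7, nothing longer is possible.

7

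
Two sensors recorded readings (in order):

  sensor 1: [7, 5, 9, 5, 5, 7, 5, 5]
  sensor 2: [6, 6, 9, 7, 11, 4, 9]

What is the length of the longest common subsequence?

2

Let dp[i][j] be the LCS length of the first i values of sensor 1 and the first j values of sensor 2. dp[i][j] = dp[i-1][j-1]+1 when the i-th and j-th values match, else max(dp[i-1][j], dp[i][j-1]).
    ·  6  6  9  7 11  4  9
 ·  0  0  0  0  0  0  0  0
 7  0  0  0  0  1  1  1  1
 5  0  0  0  0  1  1  1  1
 9  0  0  0  1  1  1  1  2
 5  0  0  0  1  1  1  1  2
 5  0  0  0  1  1  1  1  2
 7  0  0  0  1  2  2  2  2
 5  0  0  0  1  2  2  2  2
 5  0  0  0  1  2  2  2  2
dp[8][7] = 2. One LCS (by backtracking along matches): 7, 9.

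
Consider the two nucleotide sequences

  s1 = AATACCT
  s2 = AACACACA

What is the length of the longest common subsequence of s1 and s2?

5

One common subsequence of length 5: A [1,1], A [2,2], A [4,4], C [5,5], C [6,7]. The LCS DP gives dp[7][8] = 5, so this is optimal.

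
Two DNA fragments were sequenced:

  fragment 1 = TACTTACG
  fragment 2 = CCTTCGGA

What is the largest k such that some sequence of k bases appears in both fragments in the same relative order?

Pick C [3,2], then T [4,3], then T [5,4], then C [7,5], then G [8,7]; all 5 bases appear in both, in order. dp[8][8] = 5 confirms this is the maximum.

5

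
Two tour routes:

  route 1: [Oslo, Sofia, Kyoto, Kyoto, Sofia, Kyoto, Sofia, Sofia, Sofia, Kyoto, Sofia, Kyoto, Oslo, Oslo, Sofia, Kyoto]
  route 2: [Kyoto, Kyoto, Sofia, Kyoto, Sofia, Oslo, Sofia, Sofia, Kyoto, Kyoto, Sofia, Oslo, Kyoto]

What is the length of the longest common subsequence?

Pick Kyoto (route 1 #3, route 2 #1), then Kyoto (route 1 #4, route 2 #2), then Sofia (route 1 #5, route 2 #3), then Kyoto (route 1 #6, route 2 #4), then Sofia (route 1 #7, route 2 #5), then Sofia (route 1 #8, route 2 #7), then Sofia (route 1 #9, route 2 #8), then Kyoto (route 1 #10, route 2 #10), then Sofia (route 1 #11, route 2 #11), then Oslo (route 1 #14, route 2 #12), then Kyoto (route 1 #16, route 2 #13); all 11 stops appear in both, in order, and the DP table's final entry dp[16][13] is also 11, so no common subsequence is longer.

11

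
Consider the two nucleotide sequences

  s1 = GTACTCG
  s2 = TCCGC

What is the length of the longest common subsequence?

4

Match T (s1 #2, s2 #1); then C (s1 #4, s2 #2); then C (s1 #6, s2 #3); then G (s1 #7, s2 #4) — 4 bases in the same relative order in both. dp[7][5] = 4 confirms this is the maximum.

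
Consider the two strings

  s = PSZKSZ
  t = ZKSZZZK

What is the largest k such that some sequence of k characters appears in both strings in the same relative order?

4

Let dp[i][j] be the LCS length of the first i characters of s and the first j characters of t. dp[i][j] = dp[i-1][j-1]+1 when the i-th and j-th characters match, else max(dp[i-1][j], dp[i][j-1]).
    ·  Z  K  S  Z  Z  Z  K
 ·  0  0  0  0  0  0  0  0
 P  0  0  0  0  0  0  0  0
 S  0  0  0  1  1  1  1  1
 Z  0  1  1  1  2  2  2  2
 K  0  1  2  2  2  2  2  3
 S  0  1  2  3  3  3  3  3
 Z  0  1  2  3  4  4  4  4
dp[6][7] = 4. One LCS (by backtracking along matches): ZKSZ.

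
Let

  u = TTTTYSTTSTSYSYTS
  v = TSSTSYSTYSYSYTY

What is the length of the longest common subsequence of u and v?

Pick T [1,1], then T [2,4], then Y [5,6], then S [6,7], then T [7,8], then S [11,10], then Y [12,11], then S [13,12], then Y [14,13], then T [15,14]; all 10 characters appear in both, in order, and the DP table's final entry dp[16][15] is also 10, so no common subsequence is longer.

10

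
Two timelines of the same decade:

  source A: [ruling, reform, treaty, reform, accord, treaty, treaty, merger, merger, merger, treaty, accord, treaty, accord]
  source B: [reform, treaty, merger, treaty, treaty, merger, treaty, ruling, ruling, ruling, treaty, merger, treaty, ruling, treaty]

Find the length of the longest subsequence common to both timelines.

8

Match reform [2,1] → treaty [3,2] → treaty [6,4] → treaty [7,5] → merger [8,6] → merger [10,12] → treaty [11,13] → treaty [13,15] — 8 events in the same relative order in both. Since dp[14][15] = 8, nothing longer is possible.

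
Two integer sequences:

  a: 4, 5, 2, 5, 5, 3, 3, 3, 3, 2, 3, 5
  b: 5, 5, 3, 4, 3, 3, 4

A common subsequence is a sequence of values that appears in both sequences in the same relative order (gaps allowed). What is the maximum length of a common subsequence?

Pick 5 [4,1]; then 5 [5,2]; then 3 [6,3]; then 3 [7,5]; then 3 [8,6]; all 5 values appear in both, in order. Since dp[12][7] = 5, nothing longer is possible.

5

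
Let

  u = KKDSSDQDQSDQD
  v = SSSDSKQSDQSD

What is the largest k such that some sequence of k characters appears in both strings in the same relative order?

8

Taking S [4,2]; then S [5,3]; then D [6,4]; then Q [7,7]; then D [8,9]; then Q [9,10]; then S [10,11]; then D [13,12] gives a common subsequence of length 8. dp[13][12] = 8 confirms this is the maximum.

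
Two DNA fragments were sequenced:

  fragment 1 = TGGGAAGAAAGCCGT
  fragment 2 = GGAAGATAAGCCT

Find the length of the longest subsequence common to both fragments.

One common subsequence of length 12: G (fragment 1 #3, fragment 2 #1) → G (fragment 1 #4, fragment 2 #2) → A (fragment 1 #5, fragment 2 #3) → A (fragment 1 #6, fragment 2 #4) → G (fragment 1 #7, fragment 2 #5) → A (fragment 1 #8, fragment 2 #6) → A (fragment 1 #9, fragment 2 #8) → A (fragment 1 #10, fragment 2 #9) → G (fragment 1 #11, fragment 2 #10) → C (fragment 1 #12, fragment 2 #11) → C (fragment 1 #13, fragment 2 #12) → T (fragment 1 #15, fragment 2 #13). The LCS DP gives dp[15][13] = 12, so this is optimal.

12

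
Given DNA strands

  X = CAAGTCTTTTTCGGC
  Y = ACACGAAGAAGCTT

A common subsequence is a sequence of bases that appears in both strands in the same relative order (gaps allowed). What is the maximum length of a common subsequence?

Match C [1,4], then A [2,9], then A [3,10], then G [4,11], then C [6,12], then T [10,13], then T [11,14] — 7 bases in the same relative order in both. The LCS DP gives dp[15][14] = 7, so this is optimal.

7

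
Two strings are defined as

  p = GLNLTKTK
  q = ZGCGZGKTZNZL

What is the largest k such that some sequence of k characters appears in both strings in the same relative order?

3

One common subsequence of length 3: G [1,6]; then N [3,10]; then L [4,12]. Since dp[8][12] = 3, nothing longer is possible.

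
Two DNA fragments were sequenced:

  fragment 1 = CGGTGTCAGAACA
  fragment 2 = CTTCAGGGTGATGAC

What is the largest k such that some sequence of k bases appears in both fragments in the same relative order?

Match C (fragment 1 #1, fragment 2 #4), G (fragment 1 #2, fragment 2 #7), G (fragment 1 #3, fragment 2 #8), T (fragment 1 #4, fragment 2 #9), G (fragment 1 #5, fragment 2 #10), T (fragment 1 #6, fragment 2 #12), G (fragment 1 #9, fragment 2 #13), A (fragment 1 #11, fragment 2 #14), C (fragment 1 #12, fragment 2 #15) — 9 bases in the same relative order in both. dp[13][15] = 9 confirms this is the maximum.

9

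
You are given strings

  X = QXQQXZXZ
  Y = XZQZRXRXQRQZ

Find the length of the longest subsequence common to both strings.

5

Taking Q (X #1, Y #3), then X (X #2, Y #8), then Q (X #3, Y #9), then Q (X #4, Y #11), then Z (X #8, Y #12) gives a common subsequence of length 5. The LCS DP gives dp[8][12] = 5, so this is optimal.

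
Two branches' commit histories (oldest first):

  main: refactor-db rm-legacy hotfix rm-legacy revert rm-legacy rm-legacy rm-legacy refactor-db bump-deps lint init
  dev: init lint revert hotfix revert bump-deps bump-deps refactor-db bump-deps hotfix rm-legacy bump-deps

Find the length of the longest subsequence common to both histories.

4

One common subsequence of length 4: refactor-db [1,8], then hotfix [3,10], then rm-legacy [8,11], then bump-deps [10,12]. dp[12][12] = 4 confirms this is the maximum.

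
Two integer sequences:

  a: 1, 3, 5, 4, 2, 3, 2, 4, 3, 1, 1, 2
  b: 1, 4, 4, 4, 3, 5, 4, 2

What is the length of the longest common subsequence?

5

Let dp[i][j] be the LCS length of the first i values of a and the first j values of b. dp[i][j] = dp[i-1][j-1]+1 when the i-th and j-th values match, else max(dp[i-1][j], dp[i][j-1]).
    ·  1  4  4  4  3  5  4  2
 ·  0  0  0  0  0  0  0  0  0
 1  0  1  1  1  1  1  1  1  1
 3  0  1  1  1  1  2  2  2  2
 5  0  1  1  1  1  2  3  3  3
 4  0  1  2  2  2  2  3  4  4
 2  0  1  2  2  2  2  3  4  5
 3  0  1  2  2  2  3  3  4  5
 2  0  1  2  2  2  3  3  4  5
 4  0  1  2  3  3  3  3  4  5
 3  0  1  2  3  3  4  4  4  5
 1  0  1  2  3  3  4  4  4  5
 1  0  1  2  3  3  4  4  4  5
 2  0  1  2  3  3  4  4  4  5
dp[12][8] = 5. One LCS (by backtracking along matches): 1, 3, 5, 4, 2.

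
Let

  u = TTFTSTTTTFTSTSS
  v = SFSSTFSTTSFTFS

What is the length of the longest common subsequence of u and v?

8

Match T [2,5] → F [3,6] → S [5,7] → T [6,8] → T [7,9] → T [9,12] → F [10,13] → S [15,14] — 8 characters in the same relative order in both. The LCS DP gives dp[15][14] = 8, so this is optimal.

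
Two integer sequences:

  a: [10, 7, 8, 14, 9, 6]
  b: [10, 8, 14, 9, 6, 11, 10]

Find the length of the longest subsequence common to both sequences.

Match 10 at a[1]=b[1], 8 at a[3]=b[2], 14 at a[4]=b[3], 9 at a[5]=b[4], 6 at a[6]=b[5] — 5 values in the same relative order in both. dp[6][7] = 5 confirms this is the maximum.

5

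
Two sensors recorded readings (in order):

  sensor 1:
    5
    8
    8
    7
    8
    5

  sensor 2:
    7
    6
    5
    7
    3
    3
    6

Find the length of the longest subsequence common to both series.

2

One common subsequence of length 2: 5 at sensor 1[1]=sensor 2[3]; then 7 at sensor 1[4]=sensor 2[4]. Since dp[6][7] = 2, nothing longer is possible.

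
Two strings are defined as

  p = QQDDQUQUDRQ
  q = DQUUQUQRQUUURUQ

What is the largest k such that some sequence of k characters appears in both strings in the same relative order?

7

Taking Q (p #1, q #5) → Q (p #2, q #7) → Q (p #5, q #9) → U (p #6, q #11) → U (p #8, q #12) → R (p #10, q #13) → Q (p #11, q #15) gives a common subsequence of length 7, and the DP table's final entry dp[11][15] is also 7, so no common subsequence is longer.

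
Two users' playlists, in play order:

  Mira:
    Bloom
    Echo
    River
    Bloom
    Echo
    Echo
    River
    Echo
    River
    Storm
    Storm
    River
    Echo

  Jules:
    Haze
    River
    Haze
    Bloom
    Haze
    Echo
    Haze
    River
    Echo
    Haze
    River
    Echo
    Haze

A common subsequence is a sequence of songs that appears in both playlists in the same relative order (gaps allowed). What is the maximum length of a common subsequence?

One common subsequence of length 7: River (Mira #3, Jules #2), Bloom (Mira #4, Jules #4), Echo (Mira #5, Jules #6), River (Mira #7, Jules #8), Echo (Mira #8, Jules #9), River (Mira #12, Jules #11), Echo (Mira #13, Jules #12). The LCS DP gives dp[13][13] = 7, so this is optimal.

7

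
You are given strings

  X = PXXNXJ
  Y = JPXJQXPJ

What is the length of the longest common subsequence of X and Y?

4

One common subsequence of length 4: P [1,2] → X [2,3] → X [3,6] → J [6,8]. Since dp[6][8] = 4, nothing longer is possible.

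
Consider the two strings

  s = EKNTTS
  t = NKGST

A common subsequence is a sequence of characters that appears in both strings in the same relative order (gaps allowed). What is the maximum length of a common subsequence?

2

Match K (s #2, t #2), T (s #5, t #5) — 2 characters in the same relative order in both. The LCS DP gives dp[6][5] = 2, so this is optimal.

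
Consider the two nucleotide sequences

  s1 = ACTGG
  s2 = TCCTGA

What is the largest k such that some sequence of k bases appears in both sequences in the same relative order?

One common subsequence of length 3: C at s1[2]=s2[3]; then T at s1[3]=s2[4]; then G at s1[4]=s2[5]. Since dp[5][6] = 3, nothing longer is possible.

3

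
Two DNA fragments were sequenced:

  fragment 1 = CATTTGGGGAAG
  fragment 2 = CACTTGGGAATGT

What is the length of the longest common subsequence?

10

Taking C at fragment 1[1]=fragment 2[1] → A at fragment 1[2]=fragment 2[2] → T at fragment 1[4]=fragment 2[4] → T at fragment 1[5]=fragment 2[5] → G at fragment 1[7]=fragment 2[6] → G at fragment 1[8]=fragment 2[7] → G at fragment 1[9]=fragment 2[8] → A at fragment 1[10]=fragment 2[9] → A at fragment 1[11]=fragment 2[10] → G at fragment 1[12]=fragment 2[12] gives a common subsequence of length 10, and the DP table's final entry dp[12][13] is also 10, so no common subsequence is longer.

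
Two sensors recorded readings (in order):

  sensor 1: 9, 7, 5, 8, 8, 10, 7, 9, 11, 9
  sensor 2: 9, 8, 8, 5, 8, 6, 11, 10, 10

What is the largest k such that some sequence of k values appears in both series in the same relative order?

4

Taking 9 (sensor 1 #1, sensor 2 #1), 5 (sensor 1 #3, sensor 2 #4), 8 (sensor 1 #4, sensor 2 #5), 10 (sensor 1 #6, sensor 2 #9) gives a common subsequence of length 4. Since dp[10][9] = 4, nothing longer is possible.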